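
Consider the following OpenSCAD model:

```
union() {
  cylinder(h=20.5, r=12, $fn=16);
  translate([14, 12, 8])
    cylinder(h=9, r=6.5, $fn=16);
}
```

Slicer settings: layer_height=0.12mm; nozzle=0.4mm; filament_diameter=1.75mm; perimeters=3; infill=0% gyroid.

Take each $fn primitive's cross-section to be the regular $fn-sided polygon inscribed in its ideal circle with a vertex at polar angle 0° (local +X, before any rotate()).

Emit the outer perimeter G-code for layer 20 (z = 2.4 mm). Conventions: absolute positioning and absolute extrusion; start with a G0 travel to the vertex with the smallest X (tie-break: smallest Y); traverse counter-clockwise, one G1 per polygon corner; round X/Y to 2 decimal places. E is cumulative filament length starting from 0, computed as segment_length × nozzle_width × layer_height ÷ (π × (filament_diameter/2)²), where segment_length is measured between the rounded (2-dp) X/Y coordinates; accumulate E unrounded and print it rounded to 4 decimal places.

At z = 2.4 mm: the cylinder: section is a regular 16-gon, circumradius r=12; the cylinder at (14, 12) is absent (z outside [8, 17]); Combining (union): only the r=12 cylinder is present, so the union is just that shape — 1 connected region. The outline is a single polygon with 16 vertices. Extrusion per mm of travel: 0.4 × 0.12 / (π × 0.875²) = 0.019956. Accumulating E over each segment gives final E = 1.4954.

G0 X-12.00 Y0.00 Z2.40
G1 X-11.09 Y-4.59 E0.0934
G1 X-8.49 Y-8.49 E0.1869
G1 X-4.59 Y-11.09 E0.2805
G1 X0.00 Y-12.00 E0.3738
G1 X4.59 Y-11.09 E0.4672
G1 X8.49 Y-8.49 E0.5608
G1 X11.09 Y-4.59 E0.6543
G1 X12.00 Y0.00 E0.7477
G1 X11.09 Y4.59 E0.8411
G1 X8.49 Y8.49 E0.9346
G1 X4.59 Y11.09 E1.0281
G1 X0.00 Y12.00 E1.1215
G1 X-4.59 Y11.09 E1.2149
G1 X-8.49 Y8.49 E1.3084
G1 X-11.09 Y4.59 E1.4020
G1 X-12.00 Y0.00 E1.4954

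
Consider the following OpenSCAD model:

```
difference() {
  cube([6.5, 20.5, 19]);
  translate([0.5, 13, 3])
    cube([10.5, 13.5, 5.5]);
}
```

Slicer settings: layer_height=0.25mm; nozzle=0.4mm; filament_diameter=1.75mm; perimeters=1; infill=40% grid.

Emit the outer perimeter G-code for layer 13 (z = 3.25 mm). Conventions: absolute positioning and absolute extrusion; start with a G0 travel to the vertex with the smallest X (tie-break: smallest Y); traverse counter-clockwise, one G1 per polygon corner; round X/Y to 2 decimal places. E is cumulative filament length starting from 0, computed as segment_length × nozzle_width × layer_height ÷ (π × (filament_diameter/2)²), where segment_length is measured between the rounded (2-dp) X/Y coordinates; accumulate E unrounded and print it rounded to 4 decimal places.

At z = 3.25 mm: the cube is present — its section is the full 6.5×20.5 rectangle; the cube at (0.5, 13) (footprint 10.5×13.5) is included at this height; Subtracting the remaining from the first: starting from the 6.5×20.5 cube, the 10.5×13.5 cube at (0.5, 13) partially overlaps it — only the 45.00 mm² overlap (of its 141.75 mm²) is removed, clipping the outline — 1 connected region. The outline is a single polygon with 6 vertices. Extrusion per mm of travel: 0.4 × 0.25 / (π × 0.875²) = 0.041575. Accumulating E over each segment gives final E = 2.2451.

G0 X0.00 Y0.00 Z3.25
G1 X6.50 Y0.00 E0.2702
G1 X6.50 Y13.00 E0.8107
G1 X0.50 Y13.00 E1.0602
G1 X0.50 Y20.50 E1.3720
G1 X0.00 Y20.50 E1.3928
G1 X0.00 Y0.00 E2.2451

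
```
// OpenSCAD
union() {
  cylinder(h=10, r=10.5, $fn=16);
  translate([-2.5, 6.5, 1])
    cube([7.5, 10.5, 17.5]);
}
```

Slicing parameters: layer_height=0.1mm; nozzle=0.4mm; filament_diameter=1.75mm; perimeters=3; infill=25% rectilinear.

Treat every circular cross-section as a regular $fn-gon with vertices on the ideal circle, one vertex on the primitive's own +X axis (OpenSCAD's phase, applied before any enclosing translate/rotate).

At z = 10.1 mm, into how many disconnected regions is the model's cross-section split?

1

At z = 10.1 mm: the cylinder is absent (z outside [0, 10]); the 7.5×10.5 cube at (-2.5, 6.5) contributes its full rectangle; Taking the union: only the 7.5×10.5 cube at (-2.5, 6.5) is present, so the union is just that shape — 1 connected region. The result has 1 disconnected region.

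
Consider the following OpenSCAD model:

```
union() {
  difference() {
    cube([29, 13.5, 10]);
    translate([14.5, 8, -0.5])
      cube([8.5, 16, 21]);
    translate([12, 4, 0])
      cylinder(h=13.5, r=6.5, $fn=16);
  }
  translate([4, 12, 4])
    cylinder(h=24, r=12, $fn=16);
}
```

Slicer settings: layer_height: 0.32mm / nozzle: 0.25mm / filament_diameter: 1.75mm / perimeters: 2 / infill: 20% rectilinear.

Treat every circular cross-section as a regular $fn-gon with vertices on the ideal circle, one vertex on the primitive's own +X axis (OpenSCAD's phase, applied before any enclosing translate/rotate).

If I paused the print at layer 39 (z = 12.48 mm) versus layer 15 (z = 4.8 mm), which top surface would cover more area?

Layer 39 (z = 12.48): the cube is not intersected at this z (z outside [0, 10]); the cube at (14.5, 8) (footprint 8.5×16) is included at this height (area 136.00 mm²); the r=6.5 cylinder at (12, 4) gives a regular 16-gon of circumradius 6.5 (constant along its height) (area = (16/2)·6.500²·sin(360°/16) = 129.35 mm²); After the difference (first − rest): the first operand is absent here, so nothing remains; the r=12 cylinder at (4, 12) contributes a regular 16-gon of circumradius 12 (area = (16/2)·12.000²·sin(360°/16) = 440.85 mm²); Taking the union: only the r=12 cylinder at (4, 12) is present, so the union is just that shape — area = 440.85 mm². So its area = 440.85 mm². Layer 15 (z = 4.8): the 29×13.5 cube contributes its full rectangle (area 391.50 mm²); the cube at (14.5, 8) (footprint 8.5×16) is included at this height (area 136.00 mm²); the r=6.5 cylinder at (12, 4) gives a regular 16-gon of circumradius 6.5 (constant along its height) (area = (16/2)·6.500²·sin(360°/16) = 129.35 mm²); Taking the first minus the rest: starting from the 29×13.5 cube (391.50 mm²), the 8.5×16 cube at (14.5, 8) partially overlaps it — only the 46.75 mm² overlap (of its 136.00 mm²) is removed, clipping the outline; the r=6.5 cylinder at (12, 4) partially overlaps it — only the 109.58 mm² overlap (of its 129.35 mm²) is removed, clipping the outline — area = 235.17 mm²; the r=12 cylinder at (4, 12) gives a regular 16-gon of circumradius 12 (constant along its height) (area = (16/2)·12.000²·sin(360°/16) = 440.85 mm²); Merging all regions: the regions partially overlap — summed areas 676.02 mm² minus the doubly-counted overlap 111.53 mm² gives 564.49 mm² — area = 564.49 mm². So its area = 564.49 mm². Layer 15 is larger (564.49 vs 440.85 mm²).

layer 15 (z = 4.8 mm)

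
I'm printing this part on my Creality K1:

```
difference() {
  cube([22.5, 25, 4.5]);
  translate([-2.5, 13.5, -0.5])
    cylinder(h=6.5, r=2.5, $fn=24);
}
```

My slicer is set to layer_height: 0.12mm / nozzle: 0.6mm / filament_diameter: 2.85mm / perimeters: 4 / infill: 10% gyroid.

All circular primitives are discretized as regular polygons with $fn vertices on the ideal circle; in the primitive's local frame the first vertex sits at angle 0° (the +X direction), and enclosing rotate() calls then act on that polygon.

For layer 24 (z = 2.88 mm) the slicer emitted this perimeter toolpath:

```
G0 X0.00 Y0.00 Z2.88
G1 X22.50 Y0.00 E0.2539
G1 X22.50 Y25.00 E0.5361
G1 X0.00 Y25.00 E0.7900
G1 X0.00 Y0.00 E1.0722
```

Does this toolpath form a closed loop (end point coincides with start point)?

yes

Start point (G0): (0.00, 0.00). End point (last G1): the path returns to the start — closed.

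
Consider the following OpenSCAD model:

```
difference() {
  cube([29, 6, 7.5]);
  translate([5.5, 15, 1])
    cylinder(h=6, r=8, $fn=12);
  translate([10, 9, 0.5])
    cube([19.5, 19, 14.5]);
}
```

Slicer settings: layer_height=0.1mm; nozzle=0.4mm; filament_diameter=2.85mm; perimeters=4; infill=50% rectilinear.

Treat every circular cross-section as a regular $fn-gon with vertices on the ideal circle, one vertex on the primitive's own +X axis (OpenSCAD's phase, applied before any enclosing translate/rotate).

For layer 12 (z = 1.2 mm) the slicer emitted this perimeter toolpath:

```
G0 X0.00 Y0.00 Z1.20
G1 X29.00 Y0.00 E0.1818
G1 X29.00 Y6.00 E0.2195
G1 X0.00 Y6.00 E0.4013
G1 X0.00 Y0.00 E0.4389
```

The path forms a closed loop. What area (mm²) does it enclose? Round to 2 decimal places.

174.00 mm²

Apply the shoelace formula to the sequence of (X, Y) vertices; enclosed area = 174.00 mm².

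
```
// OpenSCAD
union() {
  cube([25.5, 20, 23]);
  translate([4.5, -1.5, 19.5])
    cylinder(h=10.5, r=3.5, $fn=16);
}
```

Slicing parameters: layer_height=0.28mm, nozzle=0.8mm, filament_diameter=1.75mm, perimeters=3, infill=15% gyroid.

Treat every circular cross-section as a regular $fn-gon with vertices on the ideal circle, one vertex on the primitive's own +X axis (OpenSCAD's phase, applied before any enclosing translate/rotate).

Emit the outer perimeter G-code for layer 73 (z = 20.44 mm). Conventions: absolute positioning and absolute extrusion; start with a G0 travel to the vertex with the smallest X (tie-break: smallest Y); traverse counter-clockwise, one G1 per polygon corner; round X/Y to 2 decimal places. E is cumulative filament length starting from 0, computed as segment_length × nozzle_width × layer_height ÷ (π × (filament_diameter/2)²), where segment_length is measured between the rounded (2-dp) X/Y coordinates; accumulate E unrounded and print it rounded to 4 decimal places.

At z = 20.44 mm: the 25.5×20 cube contributes its full rectangle; the r=3.5 cylinder at (4.5, -1.5) gives a regular 16-gon of circumradius 3.5 (constant along its height); Taking the union: the regions partially overlap (shared area 8.71 mm²), so overlapping operands fuse into one piece — 1 connected region. The outline is a single polygon with 17 vertices. Extrusion per mm of travel: 0.8 × 0.28 / (π × 0.875²) = 0.093128. Accumulating E over each segment gives final E = 9.1979.

G0 X0.00 Y0.00 Z20.44
G1 X1.37 Y0.00 E0.1276
G1 X1.27 Y-0.16 E0.1452
G1 X1.00 Y-1.50 E0.2725
G1 X1.27 Y-2.84 E0.3998
G1 X2.03 Y-3.97 E0.5266
G1 X3.16 Y-4.73 E0.6534
G1 X4.50 Y-5.00 E0.7807
G1 X5.84 Y-4.73 E0.9080
G1 X6.97 Y-3.97 E1.0348
G1 X7.73 Y-2.84 E1.1616
G1 X8.00 Y-1.50 E1.2889
G1 X7.73 Y-0.16 E1.4162
G1 X7.63 Y0.00 E1.4338
G1 X25.50 Y0.00 E3.0980
G1 X25.50 Y20.00 E4.9606
G1 X0.00 Y20.00 E7.3354
G1 X0.00 Y0.00 E9.1979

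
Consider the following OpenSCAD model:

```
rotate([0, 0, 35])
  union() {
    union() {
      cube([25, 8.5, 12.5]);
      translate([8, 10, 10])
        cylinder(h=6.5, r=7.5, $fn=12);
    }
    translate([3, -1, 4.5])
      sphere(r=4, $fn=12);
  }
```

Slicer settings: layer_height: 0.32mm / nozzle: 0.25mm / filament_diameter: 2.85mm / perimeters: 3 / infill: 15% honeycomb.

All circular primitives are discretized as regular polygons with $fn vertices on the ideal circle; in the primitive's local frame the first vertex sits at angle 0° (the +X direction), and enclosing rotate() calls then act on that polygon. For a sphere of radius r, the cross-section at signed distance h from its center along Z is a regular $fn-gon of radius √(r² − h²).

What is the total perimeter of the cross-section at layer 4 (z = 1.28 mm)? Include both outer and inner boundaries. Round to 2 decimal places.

72.23 mm

At z = 1.28 mm: the 25×8.5 cube contributes its full rectangle (perimeter 67.00 mm); the cylinder at (8, 10) is absent (z outside [10, 16.5]); Taking the union: only the 25×8.5 cube is present, so the union is just that shape — boundary = 67.00 mm; the sphere at (3, -1): section is a regular 12-gon, circumradius = √(r²−h²) = √(4²−3.22²) = 2.373 (perimeter = 2·12·2.373·sin(180°/12) = 14.74 mm); Taking the union: the regions partially overlap (shared area 3.97 mm²), so the edge portions inside another operand are dropped and the merged outline is re-measured after clipping — boundary = 72.23 mm; (rotated 35° about Z; rotation is an isometry so areas/perimeters/island counts are preserved). Overall, the cross-section is a single solid region. Total boundary length (outer) = 72.23 mm.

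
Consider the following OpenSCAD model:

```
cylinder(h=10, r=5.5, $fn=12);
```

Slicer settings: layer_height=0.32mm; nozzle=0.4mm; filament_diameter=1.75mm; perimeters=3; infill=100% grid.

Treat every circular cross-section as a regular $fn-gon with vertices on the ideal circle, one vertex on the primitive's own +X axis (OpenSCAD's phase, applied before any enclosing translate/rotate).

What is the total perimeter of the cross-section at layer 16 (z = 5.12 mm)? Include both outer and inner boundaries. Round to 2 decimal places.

At z = 5.12 mm: the cylinder: section is a regular 12-gon, circumradius r=5.5 (perimeter = 2·12·5.500·sin(180°/12) = 34.16 mm). Overall, the cross-section is a single solid region. Total boundary length (outer) = 34.16 mm.

34.16 mm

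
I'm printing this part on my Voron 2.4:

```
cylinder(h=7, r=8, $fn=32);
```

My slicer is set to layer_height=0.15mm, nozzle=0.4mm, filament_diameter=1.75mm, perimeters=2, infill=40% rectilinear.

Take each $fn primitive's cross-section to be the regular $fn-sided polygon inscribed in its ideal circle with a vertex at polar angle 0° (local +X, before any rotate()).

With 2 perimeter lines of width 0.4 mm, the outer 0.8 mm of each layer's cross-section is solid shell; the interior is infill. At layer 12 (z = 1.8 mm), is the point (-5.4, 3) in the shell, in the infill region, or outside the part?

At z = 1.8 mm: the r=8 cylinder gives a regular 32-gon of circumradius 8 (constant along its height). Overall, the cross-section is a single solid region. The nearest boundary edge runs (-6.65, 4.44)→(-7.39, 3.06); distance from the point to it = 1.78 mm. The point is inside the cross-section and 1.78 mm from the nearest boundary — more than the 0.8 mm shell width (2 × 0.4), so it's in the infill interior.

infill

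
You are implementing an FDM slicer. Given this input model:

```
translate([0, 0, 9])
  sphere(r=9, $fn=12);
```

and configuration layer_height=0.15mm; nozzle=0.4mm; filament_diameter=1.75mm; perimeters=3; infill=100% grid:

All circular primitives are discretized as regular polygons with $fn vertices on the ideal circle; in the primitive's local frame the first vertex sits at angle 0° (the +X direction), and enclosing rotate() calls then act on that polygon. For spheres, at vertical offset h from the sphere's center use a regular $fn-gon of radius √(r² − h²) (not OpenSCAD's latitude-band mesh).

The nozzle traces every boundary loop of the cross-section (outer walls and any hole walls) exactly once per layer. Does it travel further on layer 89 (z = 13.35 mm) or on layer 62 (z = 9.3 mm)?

layer 62 (z = 9.3 mm)

Layer 89 (z = 13.35): the sphere: section is a regular 12-gon, circumradius = √(r²−h²) = √(9²−4.35²) = 7.879 (perimeter = 2·12·7.879·sin(180°/12) = 48.94 mm). So its perimeter = 48.94 mm. Layer 62 (z = 9.3): the r=9 sphere contributes a regular 12-gon of circumradius √(9²−0.3²) = 8.995 (perimeter = 2·12·8.995·sin(180°/12) = 55.87 mm). So its perimeter = 55.87 mm. Layer 62 is larger (55.87 vs 48.94 mm).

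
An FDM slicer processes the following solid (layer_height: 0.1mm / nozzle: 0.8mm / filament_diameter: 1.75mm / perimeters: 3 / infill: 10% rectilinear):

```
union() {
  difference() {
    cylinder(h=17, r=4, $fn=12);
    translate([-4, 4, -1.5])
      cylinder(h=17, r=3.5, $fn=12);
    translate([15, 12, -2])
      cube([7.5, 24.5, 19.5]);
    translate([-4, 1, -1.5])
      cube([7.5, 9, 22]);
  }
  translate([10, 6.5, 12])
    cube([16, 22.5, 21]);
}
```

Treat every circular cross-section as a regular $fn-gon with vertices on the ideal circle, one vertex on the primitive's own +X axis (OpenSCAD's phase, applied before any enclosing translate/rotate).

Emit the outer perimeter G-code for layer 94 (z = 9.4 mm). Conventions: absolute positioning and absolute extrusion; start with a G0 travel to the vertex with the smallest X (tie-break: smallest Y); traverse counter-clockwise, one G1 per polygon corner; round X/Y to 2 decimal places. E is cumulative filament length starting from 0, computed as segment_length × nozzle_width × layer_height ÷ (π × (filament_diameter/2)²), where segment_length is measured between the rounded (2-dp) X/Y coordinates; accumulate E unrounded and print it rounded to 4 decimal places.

At z = 9.4 mm: the cylinder: section is a regular 12-gon, circumradius r=4; the r=3.5 cylinder at (-4, 4) contributes a regular 12-gon of circumradius 3.5; the 7.5×24.5 cube at (15, 12) contributes its full rectangle; the cube at (-4, 1) (footprint 7.5×9) is included at this height; Subtracting the remaining from the first: starting from the r=4 cylinder, the r=3.5 cylinder at (-4, 4) partially overlaps it — only the 5.26 mm² overlap (of its 36.75 mm²) is removed, clipping the outline; the 7.5×24.5 cube at (15, 12) misses the remaining region (no effect); the 7.5×9 cube at (-4, 1) partially overlaps it — only the 11.28 mm² overlap (of its 67.50 mm²) is removed, clipping the outline — 1 connected region; the cube at (10, 6.5) is absent (z outside [12, 33]); Merging all regions: only the result so far is present, so the union is just that shape — 1 connected region. The outline is a single polygon with 12 vertices. Extrusion per mm of travel: 0.8 × 0.1 / (π × 0.875²) = 0.033260. Accumulating E over each segment gives final E = 0.7719.

G0 X-4.00 Y0.00 Z9.40
G1 X-3.46 Y-2.00 E0.0689
G1 X-2.00 Y-3.46 E0.1376
G1 X0.00 Y-4.00 E0.2065
G1 X2.00 Y-3.46 E0.2754
G1 X3.46 Y-2.00 E0.3441
G1 X4.00 Y0.00 E0.4130
G1 X3.50 Y1.87 E0.4773
G1 X3.50 Y1.00 E0.5063
G1 X-2.22 Y1.00 E0.6965
G1 X-2.25 Y0.97 E0.6979
G1 X-3.86 Y0.54 E0.7534
G1 X-4.00 Y0.00 E0.7719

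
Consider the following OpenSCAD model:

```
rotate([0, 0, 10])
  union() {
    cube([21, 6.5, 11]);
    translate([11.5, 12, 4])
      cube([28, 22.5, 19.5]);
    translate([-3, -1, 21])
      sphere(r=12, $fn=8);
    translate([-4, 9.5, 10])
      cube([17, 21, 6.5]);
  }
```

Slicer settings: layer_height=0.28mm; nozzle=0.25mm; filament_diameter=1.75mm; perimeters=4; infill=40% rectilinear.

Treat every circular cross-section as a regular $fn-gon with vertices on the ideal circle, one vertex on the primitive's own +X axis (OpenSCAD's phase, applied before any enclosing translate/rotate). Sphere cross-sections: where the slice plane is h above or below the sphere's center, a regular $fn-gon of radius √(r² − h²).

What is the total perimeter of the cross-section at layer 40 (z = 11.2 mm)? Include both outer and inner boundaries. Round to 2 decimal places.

At z = 11.2 mm: the cube is absent (z outside [0, 11]); the cube at (11.5, 12) (footprint 28×22.5) is included at this height (perimeter 101.00 mm); the r=12 sphere at (-3, -1) slices to a regular 8-gon of circumradius 6.925 (√(r²−h²) with h=9.8 from center) (perimeter = 2·8·6.925·sin(180°/8) = 42.40 mm); the cube at (-4, 9.5) (footprint 17×21) is included at this height (perimeter 76.00 mm); Taking the union: the regions partially overlap (shared area 27.75 mm²), so the edge portions inside another operand are dropped and the merged outline is re-measured after clipping — boundary = 179.40 mm; (whole slice rotated 10° about Z — lengths, areas and connectivity unchanged). Overall, the cross-section has 2 separate islands. Total boundary length (outer) = 179.40 mm.

179.40 mm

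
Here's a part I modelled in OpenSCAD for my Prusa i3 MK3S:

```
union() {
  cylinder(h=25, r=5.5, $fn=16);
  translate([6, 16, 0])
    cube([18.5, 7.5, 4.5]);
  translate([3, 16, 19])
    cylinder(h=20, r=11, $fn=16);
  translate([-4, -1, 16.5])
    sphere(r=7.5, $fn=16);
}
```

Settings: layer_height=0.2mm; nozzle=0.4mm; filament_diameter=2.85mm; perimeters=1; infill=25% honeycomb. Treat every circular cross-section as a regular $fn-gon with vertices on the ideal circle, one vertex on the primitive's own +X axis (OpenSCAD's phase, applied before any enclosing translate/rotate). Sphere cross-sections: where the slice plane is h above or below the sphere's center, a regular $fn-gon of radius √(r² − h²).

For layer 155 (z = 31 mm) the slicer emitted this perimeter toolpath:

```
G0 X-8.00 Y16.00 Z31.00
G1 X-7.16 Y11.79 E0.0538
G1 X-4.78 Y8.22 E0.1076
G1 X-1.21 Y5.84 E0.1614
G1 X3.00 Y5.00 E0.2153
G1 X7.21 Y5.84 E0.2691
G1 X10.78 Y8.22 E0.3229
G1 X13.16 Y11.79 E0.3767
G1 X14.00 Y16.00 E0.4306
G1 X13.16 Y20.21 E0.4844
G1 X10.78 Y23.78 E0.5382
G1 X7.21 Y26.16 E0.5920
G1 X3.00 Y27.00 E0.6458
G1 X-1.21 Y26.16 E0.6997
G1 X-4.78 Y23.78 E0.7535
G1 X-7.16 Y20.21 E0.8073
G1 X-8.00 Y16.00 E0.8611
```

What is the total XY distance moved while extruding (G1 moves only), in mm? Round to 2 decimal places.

68.67 mm

Sum the Euclidean lengths of each G1 segment: total = 68.67 mm.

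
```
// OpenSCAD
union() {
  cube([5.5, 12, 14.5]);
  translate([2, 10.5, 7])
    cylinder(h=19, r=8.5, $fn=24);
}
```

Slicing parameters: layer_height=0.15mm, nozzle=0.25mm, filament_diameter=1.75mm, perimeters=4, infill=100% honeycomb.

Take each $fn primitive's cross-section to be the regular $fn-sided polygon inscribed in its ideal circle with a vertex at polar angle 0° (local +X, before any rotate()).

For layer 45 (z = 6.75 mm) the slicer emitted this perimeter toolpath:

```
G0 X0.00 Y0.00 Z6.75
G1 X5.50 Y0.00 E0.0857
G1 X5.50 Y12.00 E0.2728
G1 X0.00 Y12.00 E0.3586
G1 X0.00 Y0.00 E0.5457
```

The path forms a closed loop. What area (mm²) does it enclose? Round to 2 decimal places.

Apply the shoelace formula to the sequence of (X, Y) vertices; enclosed area = 66.00 mm².

66.00 mm²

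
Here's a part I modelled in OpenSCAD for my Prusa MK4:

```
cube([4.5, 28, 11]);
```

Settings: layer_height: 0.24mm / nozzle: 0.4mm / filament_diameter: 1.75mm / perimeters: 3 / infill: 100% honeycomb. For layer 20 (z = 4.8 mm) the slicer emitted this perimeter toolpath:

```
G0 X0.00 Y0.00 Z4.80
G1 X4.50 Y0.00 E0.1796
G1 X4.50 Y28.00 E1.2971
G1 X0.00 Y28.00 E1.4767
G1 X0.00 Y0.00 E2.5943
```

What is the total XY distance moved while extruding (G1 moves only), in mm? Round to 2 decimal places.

65.00 mm

Sum the Euclidean lengths of each G1 segment: total = 65.00 mm.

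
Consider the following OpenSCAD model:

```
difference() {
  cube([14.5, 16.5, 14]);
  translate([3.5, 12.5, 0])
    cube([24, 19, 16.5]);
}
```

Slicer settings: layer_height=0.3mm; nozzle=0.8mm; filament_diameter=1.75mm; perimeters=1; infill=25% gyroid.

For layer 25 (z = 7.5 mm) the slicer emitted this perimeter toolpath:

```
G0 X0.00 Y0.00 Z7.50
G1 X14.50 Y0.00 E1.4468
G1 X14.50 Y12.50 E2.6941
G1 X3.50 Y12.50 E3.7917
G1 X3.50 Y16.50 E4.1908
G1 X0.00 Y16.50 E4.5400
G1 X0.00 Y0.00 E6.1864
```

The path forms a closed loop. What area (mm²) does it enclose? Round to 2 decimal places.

195.25 mm²

Apply the shoelace formula to the sequence of (X, Y) vertices; enclosed area = 195.25 mm².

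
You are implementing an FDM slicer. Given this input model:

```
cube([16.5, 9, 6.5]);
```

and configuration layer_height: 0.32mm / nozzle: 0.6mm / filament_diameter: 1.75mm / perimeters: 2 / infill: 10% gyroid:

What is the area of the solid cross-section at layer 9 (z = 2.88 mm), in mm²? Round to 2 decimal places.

At z = 2.88 mm: the 16.5×9 cube contributes its full rectangle (area 148.50 mm²). Overall, the cross-section is a single solid region. Net area = 148.50 mm².

148.50 mm²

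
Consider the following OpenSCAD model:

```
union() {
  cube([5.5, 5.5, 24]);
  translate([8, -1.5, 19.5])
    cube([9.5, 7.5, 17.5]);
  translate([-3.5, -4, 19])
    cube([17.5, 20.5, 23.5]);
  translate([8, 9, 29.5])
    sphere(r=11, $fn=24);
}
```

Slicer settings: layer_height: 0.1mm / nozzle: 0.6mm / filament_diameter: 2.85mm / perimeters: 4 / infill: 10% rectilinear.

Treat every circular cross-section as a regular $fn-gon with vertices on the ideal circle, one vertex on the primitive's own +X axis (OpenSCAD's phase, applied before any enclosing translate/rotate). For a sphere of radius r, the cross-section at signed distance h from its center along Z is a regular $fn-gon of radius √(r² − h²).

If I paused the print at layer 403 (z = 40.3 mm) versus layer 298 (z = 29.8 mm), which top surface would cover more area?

layer 298 (z = 29.8 mm)

Layer 403 (z = 40.3): the cube is absent (z outside [0, 24]); the cube at (8, -1.5) is absent (z outside [19.5, 37]); the 17.5×20.5 cube at (-3.5, -4) contributes its full rectangle (area 358.75 mm²); the sphere at (8, 9): section is a regular 24-gon, circumradius = √(r²−h²) = √(11²−10.8²) = 2.088 (area = (24/2)·2.088²·sin(360°/24) = 13.54 mm²); Combining (union): the r=11 sphere at (8, 9) lies entirely inside the 17.5×20.5 cube at (-3.5, -4), so the union is just the 17.5×20.5 cube at (-3.5, -4) — area = 358.75 mm². So its area = 358.75 mm². Layer 298 (z = 29.8): the cube is not intersected at this z (z outside [0, 24]); the 9.5×7.5 cube at (8, -1.5) contributes its full rectangle (area 71.25 mm²); the cube at (-3.5, -4) is present — its section is the full 17.5×20.5 rectangle (area 358.75 mm²); the r=11 sphere at (8, 9) contributes a regular 24-gon of circumradius √(11²−0.3²) = 10.996 (area = (24/2)·10.996²·sin(360°/24) = 375.53 mm²); Merging all regions: the regions partially overlap — summed areas 805.53 mm² minus the doubly-counted overlap 337.02 mm² gives 468.51 mm² — area = 468.51 mm². So its area = 468.51 mm². Layer 298 is larger (468.51 vs 358.75 mm²).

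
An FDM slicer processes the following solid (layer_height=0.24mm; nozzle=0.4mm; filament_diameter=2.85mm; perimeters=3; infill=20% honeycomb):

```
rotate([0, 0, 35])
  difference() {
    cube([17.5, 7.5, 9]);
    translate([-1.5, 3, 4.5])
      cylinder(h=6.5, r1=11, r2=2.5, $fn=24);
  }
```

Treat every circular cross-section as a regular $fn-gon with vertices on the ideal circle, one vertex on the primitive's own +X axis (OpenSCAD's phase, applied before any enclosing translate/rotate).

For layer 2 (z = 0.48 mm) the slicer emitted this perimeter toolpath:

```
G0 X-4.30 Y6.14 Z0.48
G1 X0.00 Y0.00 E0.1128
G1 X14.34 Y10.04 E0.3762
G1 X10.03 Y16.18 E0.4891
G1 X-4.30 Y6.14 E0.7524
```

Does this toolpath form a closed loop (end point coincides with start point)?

yes

Start point (G0): (-4.30, 6.14). End point (last G1): the path returns to the start — closed.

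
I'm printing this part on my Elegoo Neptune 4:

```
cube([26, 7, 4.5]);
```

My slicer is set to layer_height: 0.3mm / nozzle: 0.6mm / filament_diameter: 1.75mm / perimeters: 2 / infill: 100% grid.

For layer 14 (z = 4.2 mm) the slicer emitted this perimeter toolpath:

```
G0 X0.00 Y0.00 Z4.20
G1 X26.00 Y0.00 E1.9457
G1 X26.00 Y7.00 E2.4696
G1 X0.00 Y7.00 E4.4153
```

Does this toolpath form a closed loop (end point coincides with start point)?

no

Start point (G0): (0.00, 0.00). End point (last G1): the path does not return to the start — open.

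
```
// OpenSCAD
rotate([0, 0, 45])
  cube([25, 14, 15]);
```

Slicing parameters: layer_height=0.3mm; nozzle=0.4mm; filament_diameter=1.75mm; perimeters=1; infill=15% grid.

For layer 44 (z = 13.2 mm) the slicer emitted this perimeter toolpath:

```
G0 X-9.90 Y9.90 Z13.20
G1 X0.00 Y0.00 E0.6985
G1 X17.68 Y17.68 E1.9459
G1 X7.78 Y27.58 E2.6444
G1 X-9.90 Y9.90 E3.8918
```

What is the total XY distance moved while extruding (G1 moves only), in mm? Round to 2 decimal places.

Sum the Euclidean lengths of each G1 segment: total = 78.01 mm.

78.01 mm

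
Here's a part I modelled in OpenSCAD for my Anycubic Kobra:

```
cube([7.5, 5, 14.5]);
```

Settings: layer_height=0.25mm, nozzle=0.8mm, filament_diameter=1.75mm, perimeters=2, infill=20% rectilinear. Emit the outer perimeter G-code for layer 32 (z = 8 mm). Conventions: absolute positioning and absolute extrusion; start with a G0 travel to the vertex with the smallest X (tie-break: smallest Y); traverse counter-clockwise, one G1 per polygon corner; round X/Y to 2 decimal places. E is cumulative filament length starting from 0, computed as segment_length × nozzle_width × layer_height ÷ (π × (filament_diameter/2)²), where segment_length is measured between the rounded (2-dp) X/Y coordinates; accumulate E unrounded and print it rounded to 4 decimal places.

At z = 8 mm: the cube is present — its section is the full 7.5×5 rectangle. The outline is a single polygon with 4 vertices. Extrusion per mm of travel: 0.8 × 0.25 / (π × 0.875²) = 0.083150. Accumulating E over each segment gives final E = 2.0788.

G0 X0.00 Y0.00 Z8.00
G1 X7.50 Y0.00 E0.6236
G1 X7.50 Y5.00 E1.0394
G1 X0.00 Y5.00 E1.6630
G1 X0.00 Y0.00 E2.0788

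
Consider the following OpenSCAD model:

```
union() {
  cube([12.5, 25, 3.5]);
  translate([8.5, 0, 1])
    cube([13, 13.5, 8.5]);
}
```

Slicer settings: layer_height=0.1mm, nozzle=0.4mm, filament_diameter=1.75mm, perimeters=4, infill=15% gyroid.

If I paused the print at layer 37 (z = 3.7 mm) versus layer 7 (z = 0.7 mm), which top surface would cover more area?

Layer 37 (z = 3.7): the cube does not reach this height (z outside [0, 3.5]); the 13×13.5 cube at (8.5, 0) contributes its full rectangle (area 175.50 mm²); Merging all regions: only the 13×13.5 cube at (8.5, 0) is present, so the union is just that shape — area = 175.50 mm². So its area = 175.50 mm². Layer 7 (z = 0.7): the 12.5×25 cube contributes its full rectangle (area 312.50 mm²); the cube at (8.5, 0) does not reach this height (z outside [1, 9.5]); Merging all regions: only the 12.5×25 cube is present, so the union is just that shape — area = 312.50 mm². So its area = 312.50 mm². Layer 7 is larger (312.50 vs 175.50 mm²).

layer 7 (z = 0.7 mm)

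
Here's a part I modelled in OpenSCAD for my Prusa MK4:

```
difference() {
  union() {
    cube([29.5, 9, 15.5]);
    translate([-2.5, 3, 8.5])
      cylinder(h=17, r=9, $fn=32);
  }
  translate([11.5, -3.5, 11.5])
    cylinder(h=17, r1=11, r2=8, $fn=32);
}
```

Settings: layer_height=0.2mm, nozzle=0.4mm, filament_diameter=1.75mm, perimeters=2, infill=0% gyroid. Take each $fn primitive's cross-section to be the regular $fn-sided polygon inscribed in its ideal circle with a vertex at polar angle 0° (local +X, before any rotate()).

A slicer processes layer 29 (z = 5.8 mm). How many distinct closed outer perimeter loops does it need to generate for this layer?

At z = 5.8 mm: the cube is present — its section is the full 29.5×9 rectangle; the cylinder at (-2.5, 3) is not intersected at this z (z outside [8.5, 25.5]); Taking the union: only the 29.5×9 cube is present, so the union is just that shape — 1 connected region; the cone at (11.5, -3.5) is not intersected at this z (z outside [11.5, 28.5]); Subtracting the remaining from the first: none of the subtracted shapes is present at this height, so that combined region is unchanged — 1 connected region. The result has 1 disconnected region.

1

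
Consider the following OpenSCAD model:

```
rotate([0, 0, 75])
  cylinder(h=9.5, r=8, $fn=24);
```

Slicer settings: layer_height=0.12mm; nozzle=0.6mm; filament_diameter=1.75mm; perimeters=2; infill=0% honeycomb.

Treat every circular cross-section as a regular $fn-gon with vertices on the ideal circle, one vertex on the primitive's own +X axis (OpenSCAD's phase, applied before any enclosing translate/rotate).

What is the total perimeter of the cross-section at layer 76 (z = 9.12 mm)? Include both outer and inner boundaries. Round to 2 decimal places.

50.12 mm

At z = 9.12 mm: the r=8 cylinder gives a regular 24-gon of circumradius 8 (constant along its height) (perimeter = 2·24·8.000·sin(180°/24) = 50.12 mm); (rotated 75° about Z; rotation is an isometry so areas/perimeters/island counts are preserved). Overall, the cross-section is a single solid region. Total boundary length (outer) = 50.12 mm.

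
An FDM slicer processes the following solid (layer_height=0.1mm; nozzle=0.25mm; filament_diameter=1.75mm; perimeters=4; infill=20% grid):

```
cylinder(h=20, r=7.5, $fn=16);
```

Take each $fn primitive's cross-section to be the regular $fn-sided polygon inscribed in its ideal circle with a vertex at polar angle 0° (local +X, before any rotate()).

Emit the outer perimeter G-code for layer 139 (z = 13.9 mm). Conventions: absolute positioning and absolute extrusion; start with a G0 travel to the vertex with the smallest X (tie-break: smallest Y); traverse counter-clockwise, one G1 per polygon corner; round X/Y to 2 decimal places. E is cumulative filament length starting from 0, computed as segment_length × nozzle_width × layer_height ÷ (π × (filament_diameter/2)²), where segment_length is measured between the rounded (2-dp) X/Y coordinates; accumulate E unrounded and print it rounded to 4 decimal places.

G0 X-7.50 Y0.00 Z13.90
G1 X-6.93 Y-2.87 E0.0304
G1 X-5.30 Y-5.30 E0.0608
G1 X-2.87 Y-6.93 E0.0912
G1 X0.00 Y-7.50 E0.1217
G1 X2.87 Y-6.93 E0.1521
G1 X5.30 Y-5.30 E0.1825
G1 X6.93 Y-2.87 E0.2129
G1 X7.50 Y0.00 E0.2433
G1 X6.93 Y2.87 E0.2737
G1 X5.30 Y5.30 E0.3041
G1 X2.87 Y6.93 E0.3345
G1 X0.00 Y7.50 E0.3650
G1 X-2.87 Y6.93 E0.3954
G1 X-5.30 Y5.30 E0.4258
G1 X-6.93 Y2.87 E0.4562
G1 X-7.50 Y0.00 E0.4866

At z = 13.9 mm: the cylinder: section is a regular 16-gon, circumradius r=7.5. The outline is a single polygon with 16 vertices. Extrusion per mm of travel: 0.25 × 0.1 / (π × 0.875²) = 0.010394. Accumulating E over each segment gives final E = 0.4866.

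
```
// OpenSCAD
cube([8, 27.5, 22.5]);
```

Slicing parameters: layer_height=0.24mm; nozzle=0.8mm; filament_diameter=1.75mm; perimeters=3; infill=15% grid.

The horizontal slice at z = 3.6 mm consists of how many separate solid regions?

1

At z = 3.6 mm: the 8×27.5 cube contributes its full rectangle. The result has 1 disconnected region.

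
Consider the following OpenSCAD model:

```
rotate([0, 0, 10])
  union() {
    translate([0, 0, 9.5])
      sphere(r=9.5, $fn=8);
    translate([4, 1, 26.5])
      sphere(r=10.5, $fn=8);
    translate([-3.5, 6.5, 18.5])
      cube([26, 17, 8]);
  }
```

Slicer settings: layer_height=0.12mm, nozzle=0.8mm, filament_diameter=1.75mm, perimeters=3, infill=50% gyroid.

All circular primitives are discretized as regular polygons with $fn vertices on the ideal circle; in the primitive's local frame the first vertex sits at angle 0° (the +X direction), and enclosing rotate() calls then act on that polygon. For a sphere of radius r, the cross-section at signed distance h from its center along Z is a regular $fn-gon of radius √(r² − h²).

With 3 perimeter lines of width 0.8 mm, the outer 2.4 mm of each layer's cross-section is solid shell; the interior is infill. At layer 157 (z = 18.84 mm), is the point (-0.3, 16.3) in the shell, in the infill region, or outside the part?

infill

At z = 18.84 mm: the sphere: section is a regular 8-gon, circumradius = √(r²−h²) = √(9.5²−9.34²) = 1.736; the r=10.5 sphere at (4, 1) slices to a regular 8-gon of circumradius 7.182 (√(r²−h²) with h=7.66 from center); the cube at (-3.5, 6.5) is present — its section is the full 26×17 rectangle; Merging all regions: the regions partially overlap (shared area 15.35 mm²), so overlapping operands fuse into one piece — 1 connected region; (whole slice rotated 10° about Z — lengths, areas and connectivity unchanged). Overall, the cross-section is a single solid region. Undo the 10° rotation: the query point maps to (2.535, 16.104) in the un-rotated model frame. The nearest boundary edge runs (-3.50, 6.50)→(-3.50, 23.50); distance from the point to it = 6.04 mm. The point is inside the cross-section and 6.04 mm from the nearest boundary — more than the 2.4 mm shell width (3 × 0.8), so it's in the infill interior.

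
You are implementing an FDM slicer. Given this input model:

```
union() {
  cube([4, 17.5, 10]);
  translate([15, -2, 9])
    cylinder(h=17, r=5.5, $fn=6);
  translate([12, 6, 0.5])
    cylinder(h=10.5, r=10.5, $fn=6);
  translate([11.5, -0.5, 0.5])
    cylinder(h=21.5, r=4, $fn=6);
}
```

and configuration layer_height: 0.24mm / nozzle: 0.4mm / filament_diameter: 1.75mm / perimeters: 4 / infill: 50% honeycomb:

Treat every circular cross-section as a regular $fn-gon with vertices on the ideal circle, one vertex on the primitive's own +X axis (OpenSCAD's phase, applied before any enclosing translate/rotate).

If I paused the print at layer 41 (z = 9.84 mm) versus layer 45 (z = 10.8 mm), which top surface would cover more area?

Layer 41 (z = 9.84): the 4×17.5 cube contributes its full rectangle (area 70.00 mm²); the cylinder at (15, -2): section is a regular 6-gon, circumradius r=5.5 (area = (6/2)·5.500²·sin(360°/6) = 78.59 mm²); the cylinder at (12, 6): section is a regular 6-gon, circumradius r=10.5 (area = (6/2)·10.500²·sin(360°/6) = 286.44 mm²); the r=4 cylinder at (11.5, -0.5) gives a regular 6-gon of circumradius 4 (constant along its height) (area = (6/2)·4.000²·sin(360°/6) = 41.57 mm²); Merging all regions: the regions partially overlap — summed areas 476.60 mm² minus the doubly-counted overlap 96.21 mm² gives 380.39 mm² — area = 380.39 mm². So its area = 380.39 mm². Layer 45 (z = 10.8): the cube does not reach this height (z outside [0, 10]); the r=5.5 cylinder at (15, -2) gives a regular 6-gon of circumradius 5.5 (constant along its height) (area = (6/2)·5.500²·sin(360°/6) = 78.59 mm²); the r=10.5 cylinder at (12, 6) contributes a regular 6-gon of circumradius 10.5 (area = (6/2)·10.500²·sin(360°/6) = 286.44 mm²); the r=4 cylinder at (11.5, -0.5) gives a regular 6-gon of circumradius 4 (constant along its height) (area = (6/2)·4.000²·sin(360°/6) = 41.57 mm²); Combining (union): the regions partially overlap — summed areas 406.60 mm² minus the doubly-counted overlap 85.38 mm² gives 321.22 mm² — area = 321.22 mm². So its area = 321.22 mm². Layer 41 is larger (380.39 vs 321.22 mm²).

layer 41 (z = 9.84 mm)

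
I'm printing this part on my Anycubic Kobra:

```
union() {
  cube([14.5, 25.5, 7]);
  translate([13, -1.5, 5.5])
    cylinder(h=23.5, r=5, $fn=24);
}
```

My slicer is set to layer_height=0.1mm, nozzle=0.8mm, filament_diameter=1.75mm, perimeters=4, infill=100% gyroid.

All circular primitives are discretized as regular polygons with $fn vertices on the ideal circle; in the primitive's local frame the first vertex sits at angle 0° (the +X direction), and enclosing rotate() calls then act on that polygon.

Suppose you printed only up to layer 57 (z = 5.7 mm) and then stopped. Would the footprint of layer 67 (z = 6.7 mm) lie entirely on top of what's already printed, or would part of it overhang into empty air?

entirely on top

Compare the two slices. At z = 5.7: the 14.5×25.5 cube contributes its full rectangle (area 369.75 mm²); the cylinder at (13, -1.5): section is a regular 24-gon, circumradius r=5 (area = (24/2)·5.000²·sin(360°/24) = 77.65 mm²); Combining (union): the regions partially overlap — summed areas 447.40 mm² minus the doubly-counted overlap 17.16 mm² gives 430.23 mm² — area = 430.23 mm². At z = 6.7: the cube (footprint 14.5×25.5) is included at this height (area 369.75 mm²); the r=5 cylinder at (13, -1.5) contributes a regular 24-gon of circumradius 5 (area = (24/2)·5.000²·sin(360°/24) = 77.65 mm²); Taking the union: the regions partially overlap — summed areas 447.40 mm² minus the doubly-counted overlap 17.16 mm² gives 430.23 mm² — area = 430.23 mm². Checking containment: the cross-section at z = 6.7 is a subset of the cross-section at z = 5.7.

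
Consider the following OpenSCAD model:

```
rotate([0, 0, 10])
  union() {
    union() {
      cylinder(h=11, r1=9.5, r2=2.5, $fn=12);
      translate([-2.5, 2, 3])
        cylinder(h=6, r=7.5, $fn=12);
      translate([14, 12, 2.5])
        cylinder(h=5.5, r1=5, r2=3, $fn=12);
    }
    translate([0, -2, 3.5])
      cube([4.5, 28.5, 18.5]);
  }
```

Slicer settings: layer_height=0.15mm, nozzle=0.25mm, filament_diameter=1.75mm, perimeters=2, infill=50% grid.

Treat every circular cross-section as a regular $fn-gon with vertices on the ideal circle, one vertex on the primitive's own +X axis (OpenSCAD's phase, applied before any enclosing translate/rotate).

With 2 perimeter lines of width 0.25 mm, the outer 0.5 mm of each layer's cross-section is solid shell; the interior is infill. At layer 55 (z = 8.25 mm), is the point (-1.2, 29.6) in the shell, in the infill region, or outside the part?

outside

At z = 8.25 mm: the cone: at t=0.750 of its height the radius interpolates to r₁+(r₂−r₁)t = 4.250, giving a regular 12-gon of that circumradius; the r=7.5 cylinder at (-2.5, 2) contributes a regular 12-gon of circumradius 7.5; the cone at (14, 12) does not reach this height (z outside [2.5, 8]); Combining (union): the regions partially overlap (shared area 54.09 mm²), so overlapping operands fuse into one piece — 1 connected region; the 4.5×28.5 cube at (0, -2) contributes its full rectangle; Merging all regions: the regions partially overlap (shared area 41.18 mm²), so overlapping operands fuse into one piece — 1 connected region; (whole slice rotated 10° about Z — lengths, areas and connectivity unchanged). Overall, the cross-section is a single solid region. Undo the 10° rotation: the query point maps to (3.958, 29.359) in the un-rotated model frame. The nearest boundary edge runs (0.00, 26.50)→(4.50, 26.50); distance from the point to it = 2.86 mm. The point is not inside any of the regions above, so it lies outside the cross-section (2.86 mm from the nearest boundary).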